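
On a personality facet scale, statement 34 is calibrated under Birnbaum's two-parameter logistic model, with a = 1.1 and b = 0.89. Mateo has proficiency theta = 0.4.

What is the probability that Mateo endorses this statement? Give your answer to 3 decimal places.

P(theta) = 1 / (1 + exp(−a(theta − b)))
Exponent: 1.1 × (0.4 − 0.89) = -0.5390
1/(1 + e^{0.5390}) = 0.3684

0.368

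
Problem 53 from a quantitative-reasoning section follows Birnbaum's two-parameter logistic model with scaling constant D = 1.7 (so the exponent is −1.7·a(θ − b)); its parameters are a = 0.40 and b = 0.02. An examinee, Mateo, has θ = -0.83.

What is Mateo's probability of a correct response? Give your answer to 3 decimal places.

0.359

P(θ) = 1 / (1 + exp(−D·a(θ − b)))
Exponent: 1.7 × 0.40 × (-0.83 − 0.02) = -0.5780
1/(1 + e^{0.5780}) = 0.3594
P = 0.3594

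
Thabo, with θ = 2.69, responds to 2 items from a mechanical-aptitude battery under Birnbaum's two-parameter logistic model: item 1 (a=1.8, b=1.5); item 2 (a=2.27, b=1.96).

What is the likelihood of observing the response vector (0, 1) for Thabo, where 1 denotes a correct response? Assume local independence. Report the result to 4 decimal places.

P(θ) = 1 / (1 + exp(−a(θ − b)))
P_1 = 1/(1+e^{-2.1420}) = 0.8949
P_2 = 1/(1+e^{-1.6571}) = 0.8398
L = (1−P_1) × P_2 = 0.1051 × 0.8398 = 0.08825

0.0883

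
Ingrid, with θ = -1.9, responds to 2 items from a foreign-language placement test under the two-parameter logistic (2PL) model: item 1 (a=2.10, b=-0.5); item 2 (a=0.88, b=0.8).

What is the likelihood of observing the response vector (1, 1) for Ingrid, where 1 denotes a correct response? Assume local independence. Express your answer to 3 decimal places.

P(θ) = 1 / (1 + exp(−a(θ − b)))
P_1 = 1/(1+e^{2.9400}) = 0.0502
P_2 = 1/(1+e^{2.3760}) = 0.0850
L = P_1 × P_2 = 0.0502 × 0.0850 = 0.00427

0.004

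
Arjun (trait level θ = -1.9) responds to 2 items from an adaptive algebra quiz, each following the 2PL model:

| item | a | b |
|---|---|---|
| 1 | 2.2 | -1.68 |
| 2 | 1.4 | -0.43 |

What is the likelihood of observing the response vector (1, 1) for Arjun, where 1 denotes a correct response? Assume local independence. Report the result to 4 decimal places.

0.0432

P(θ) = 1 / (1 + exp(−a(θ − b)))
P_1 = 1/(1+e^{0.4840}) = 0.3813
P_2 = 1/(1+e^{2.0580}) = 0.1132
L = P_1 × P_2 = 0.3813 × 0.1132 = 0.04318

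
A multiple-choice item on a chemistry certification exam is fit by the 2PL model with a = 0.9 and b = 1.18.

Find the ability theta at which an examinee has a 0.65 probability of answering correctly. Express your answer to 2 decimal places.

1.87

P(theta) = 1 / (1 + exp(−a(theta − b)))
logit = ln(0.6500/0.3500) = 0.6190
theta = b + logit/(a) = 1.18 + 0.6190/0.9000 = 1.8678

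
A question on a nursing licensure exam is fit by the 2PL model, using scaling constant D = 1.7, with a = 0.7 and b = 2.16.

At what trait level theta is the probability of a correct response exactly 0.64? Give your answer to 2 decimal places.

P(theta) = 1 / (1 + exp(−D·a(theta − b)))
logit = ln(0.6400/0.3600) = 0.5754
theta = b + logit/(1.7·a) = 2.16 + 0.5754/1.1900 = 2.6435

2.64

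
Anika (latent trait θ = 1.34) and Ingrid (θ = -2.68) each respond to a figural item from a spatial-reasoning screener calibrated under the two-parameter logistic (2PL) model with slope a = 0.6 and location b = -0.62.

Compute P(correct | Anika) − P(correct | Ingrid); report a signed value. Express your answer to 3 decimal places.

P(θ) = 1 / (1 + exp(−a(θ − b)))
P(Anika) = 0.7642  [exponent 1.1760]
P(Ingrid) = 0.2251  [exponent -1.2360]
Difference = 0.7642 − 0.2251 = 0.5391

0.539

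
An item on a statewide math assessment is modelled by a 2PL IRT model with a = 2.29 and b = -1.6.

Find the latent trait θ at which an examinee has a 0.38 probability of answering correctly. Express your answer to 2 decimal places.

P(θ) = 1 / (1 + exp(−a(θ − b)))
logit = ln(0.3800/0.6200) = -0.4895
θ = b + logit/(a) = -1.6 + (-0.4895)/2.2900 = -1.8138

-1.81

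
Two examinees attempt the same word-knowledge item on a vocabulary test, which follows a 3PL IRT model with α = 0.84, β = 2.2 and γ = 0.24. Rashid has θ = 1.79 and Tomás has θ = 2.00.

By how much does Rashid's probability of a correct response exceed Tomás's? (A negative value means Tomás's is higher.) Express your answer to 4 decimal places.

-0.0330

P(θ) = γ + (1 − γ) · 1 / (1 + exp(−α(θ − β)))
P(Rashid) = 0.5552  [exponent -0.3444]
P(Tomás) = 0.5882  [exponent -0.1680]
Difference = 0.5552 − 0.5882 = -0.0330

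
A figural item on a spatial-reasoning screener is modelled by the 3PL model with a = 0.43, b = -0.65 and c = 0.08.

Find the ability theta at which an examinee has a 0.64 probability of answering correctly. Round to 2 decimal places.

0.38

P(theta) = c + (1 − c) · 1 / (1 + exp(−a(theta − b)))
Remove guessing floor: (0.64 − 0.08)/(1 − 0.08) = 0.6087
logit = ln(0.6087/0.3913) = 0.4418
theta = b + logit/(a) = -0.65 + 0.4418/0.4300 = 0.3775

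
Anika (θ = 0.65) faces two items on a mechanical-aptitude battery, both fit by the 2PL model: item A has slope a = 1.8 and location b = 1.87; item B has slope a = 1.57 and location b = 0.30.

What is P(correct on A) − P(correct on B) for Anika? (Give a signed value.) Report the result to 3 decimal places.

-0.534

P(θ) = 1 / (1 + exp(−a(θ − b)))
P_A = 0.1001
P_B = 0.6340
P_A − P_B = -0.5339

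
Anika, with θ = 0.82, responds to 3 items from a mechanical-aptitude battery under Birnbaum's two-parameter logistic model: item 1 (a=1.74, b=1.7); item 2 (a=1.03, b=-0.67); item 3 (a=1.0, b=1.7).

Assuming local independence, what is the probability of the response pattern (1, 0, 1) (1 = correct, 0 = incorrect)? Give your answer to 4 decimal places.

0.0092

P(θ) = 1 / (1 + exp(−a(θ − b)))
P_1 = 1/(1+e^{1.5312}) = 0.1778
P_2 = 1/(1+e^{-1.5347}) = 0.8227
P_3 = 1/(1+e^{0.8800}) = 0.2932
L = P_1 × (1−P_2) × P_3 = 0.1778 × 0.1773 × 0.2932 = 0.00924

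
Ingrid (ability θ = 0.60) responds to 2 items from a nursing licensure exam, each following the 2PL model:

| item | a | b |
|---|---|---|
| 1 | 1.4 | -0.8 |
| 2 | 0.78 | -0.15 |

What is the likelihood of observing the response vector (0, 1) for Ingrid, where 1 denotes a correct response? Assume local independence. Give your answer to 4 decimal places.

0.0793

P(θ) = 1 / (1 + exp(−a(θ − b)))
P_1 = 1/(1+e^{-1.9600}) = 0.8765
P_2 = 1/(1+e^{-0.5850}) = 0.6422
L = (1−P_1) × P_2 = 0.1235 × 0.6422 = 0.07929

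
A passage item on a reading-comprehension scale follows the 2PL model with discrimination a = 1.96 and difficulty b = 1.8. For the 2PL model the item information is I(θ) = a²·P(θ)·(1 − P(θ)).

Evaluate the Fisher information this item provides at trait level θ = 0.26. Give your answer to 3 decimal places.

P = 1/(1+e^{3.0184}) = 0.0466
P(1−P) = 0.0466 × 0.9534 = 0.0444
I = a² × P(1−P) = 1.96² × 0.0444 = 0.17068

0.171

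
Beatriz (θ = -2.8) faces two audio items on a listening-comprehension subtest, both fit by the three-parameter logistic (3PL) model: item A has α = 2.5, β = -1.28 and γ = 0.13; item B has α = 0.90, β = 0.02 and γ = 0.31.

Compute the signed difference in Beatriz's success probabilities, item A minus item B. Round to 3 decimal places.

-0.211

P(θ) = γ + (1 − γ) · 1 / (1 + exp(−α(θ − β)))
P_A = 0.1490
P_B = 0.3605
P_A − P_B = -0.2115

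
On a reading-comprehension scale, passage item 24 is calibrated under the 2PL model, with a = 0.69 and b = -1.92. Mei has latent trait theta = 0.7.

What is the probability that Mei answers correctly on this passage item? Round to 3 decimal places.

0.859

P(theta) = 1 / (1 + exp(−a(theta − b)))
Exponent: 0.69 × (0.7 − (-1.92)) = 1.8078
1/(1 + e^{-1.8078}) = 0.8591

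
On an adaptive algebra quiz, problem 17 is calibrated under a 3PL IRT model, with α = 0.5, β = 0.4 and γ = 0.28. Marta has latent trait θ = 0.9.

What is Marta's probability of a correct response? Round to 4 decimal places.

P(θ) = γ + (1 − γ) · 1 / (1 + exp(−α(θ − β)))
Exponent: 0.5 × (0.9 − 0.4) = 0.2500
1/(1 + e^{-0.2500}) = 0.5622
P = 0.28 + 0.72 × 0.5622 = 0.6848

0.6848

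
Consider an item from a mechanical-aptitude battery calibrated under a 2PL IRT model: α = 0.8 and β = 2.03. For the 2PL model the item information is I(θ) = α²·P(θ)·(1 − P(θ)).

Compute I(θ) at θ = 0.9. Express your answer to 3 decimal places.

P = 1/(1+e^{0.9040}) = 0.2882
P(1−P) = 0.2882 × 0.7118 = 0.2052
I = α² × P(1−P) = 0.8² × 0.2052 = 0.13130

0.131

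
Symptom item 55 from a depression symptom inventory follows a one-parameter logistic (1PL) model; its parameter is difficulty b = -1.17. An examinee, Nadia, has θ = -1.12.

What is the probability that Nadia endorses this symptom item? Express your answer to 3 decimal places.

0.512

P(θ) = 1 / (1 + exp(−(θ − b)))
Exponent: (-1.12 − (-1.17)) = 0.0500
1/(1 + e^{-0.0500}) = 0.5125
P = 0.5125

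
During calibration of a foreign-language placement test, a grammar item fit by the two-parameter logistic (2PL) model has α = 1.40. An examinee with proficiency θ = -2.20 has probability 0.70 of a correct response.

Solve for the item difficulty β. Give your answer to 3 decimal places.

P(θ) = 1 / (1 + exp(−α(θ − β)))
logit(0.70) = ln(0.70/0.30) = 0.8473
β = θ − logit/(α) = -2.20 − 0.8473/1.4000 = -2.8052

-2.805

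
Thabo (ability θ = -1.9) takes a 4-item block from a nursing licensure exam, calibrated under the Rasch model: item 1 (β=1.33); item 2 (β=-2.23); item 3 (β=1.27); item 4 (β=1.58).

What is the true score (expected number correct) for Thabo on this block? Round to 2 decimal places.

P(θ) = 1 / (1 + exp(−(θ − β)))
P_1 = 1/(1+e^{3.2300}) = 0.0381
P_2 = 1/(1+e^{-0.3300}) = 0.5818
P_3 = 1/(1+e^{3.1700}) = 0.0403
P_4 = 1/(1+e^{3.4800}) = 0.0299
E[score] = 0.0381 + 0.5818 + 0.0403 + 0.0299 = 0.6900

0.69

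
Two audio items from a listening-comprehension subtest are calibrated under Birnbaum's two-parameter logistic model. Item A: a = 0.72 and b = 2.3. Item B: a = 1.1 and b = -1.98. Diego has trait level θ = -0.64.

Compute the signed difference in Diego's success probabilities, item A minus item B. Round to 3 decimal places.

-0.706

P(θ) = 1 / (1 + exp(−a(θ − b)))
P_A = 0.1075
P_B = 0.8137
P_A − P_B = -0.7062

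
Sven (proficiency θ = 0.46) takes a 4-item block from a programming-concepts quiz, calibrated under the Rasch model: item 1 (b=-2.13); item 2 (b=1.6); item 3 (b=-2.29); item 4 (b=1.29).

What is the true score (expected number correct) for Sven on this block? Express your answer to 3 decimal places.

P(θ) = 1 / (1 + exp(−(θ − b)))
P_1 = 1/(1+e^{-2.5900}) = 0.9302
P_2 = 1/(1+e^{1.1400}) = 0.2423
P_3 = 1/(1+e^{-2.7500}) = 0.9399
P_4 = 1/(1+e^{0.8300}) = 0.3036
E[score] = 0.9302 + 0.2423 + 0.9399 + 0.3036 = 2.4161

2.416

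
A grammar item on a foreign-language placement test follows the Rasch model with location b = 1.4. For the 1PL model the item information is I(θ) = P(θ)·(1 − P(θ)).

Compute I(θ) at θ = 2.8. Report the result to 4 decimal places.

0.1587

P = 1/(1+e^{-1.4000}) = 0.8022
P(1−P) = 0.8022 × 0.1978 = 0.1587
I = P(1−P) = 0.15868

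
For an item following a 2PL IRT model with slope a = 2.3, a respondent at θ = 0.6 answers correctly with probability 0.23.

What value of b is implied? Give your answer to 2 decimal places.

P(θ) = 1 / (1 + exp(−a(θ − b)))
logit(0.23) = ln(0.23/0.77) = -1.2083
b = θ − logit/(a) = 0.6 − (-1.2083)/2.3000 = 1.1254

1.13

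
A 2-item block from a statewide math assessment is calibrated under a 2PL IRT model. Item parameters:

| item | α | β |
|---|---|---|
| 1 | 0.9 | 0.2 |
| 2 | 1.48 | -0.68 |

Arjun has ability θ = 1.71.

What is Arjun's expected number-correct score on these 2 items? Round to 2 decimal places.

P(θ) = 1 / (1 + exp(−α(θ − β)))
P_1 = 1/(1+e^{-1.3590}) = 0.7956
P_2 = 1/(1+e^{-3.5372}) = 0.9717
E[score] = 0.7956 + 0.9717 = 1.7673

1.77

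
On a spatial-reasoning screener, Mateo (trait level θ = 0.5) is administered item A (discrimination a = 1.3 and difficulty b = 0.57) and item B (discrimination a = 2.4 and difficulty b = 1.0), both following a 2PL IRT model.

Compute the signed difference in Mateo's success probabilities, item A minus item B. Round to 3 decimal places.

P(θ) = 1 / (1 + exp(−a(θ − b)))
P_A = 0.4773
P_B = 0.2315
P_A − P_B = 0.2458

0.246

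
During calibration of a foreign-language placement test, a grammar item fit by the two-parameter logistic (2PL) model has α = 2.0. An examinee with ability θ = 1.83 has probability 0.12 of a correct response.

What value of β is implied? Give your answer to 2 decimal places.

P(θ) = 1 / (1 + exp(−α(θ − β)))
logit(0.12) = ln(0.12/0.88) = -1.9924
β = θ − logit/(α) = 1.83 − (-1.9924)/2.0000 = 2.8262

2.83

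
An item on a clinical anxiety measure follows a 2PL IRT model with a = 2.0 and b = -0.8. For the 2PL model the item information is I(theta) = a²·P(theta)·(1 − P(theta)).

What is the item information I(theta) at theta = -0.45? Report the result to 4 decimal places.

0.8869

P = 1/(1+e^{-0.7000}) = 0.6682
P(1−P) = 0.6682 × 0.3318 = 0.2217
I = a² × P(1−P) = 2.0² × 0.2217 = 0.88685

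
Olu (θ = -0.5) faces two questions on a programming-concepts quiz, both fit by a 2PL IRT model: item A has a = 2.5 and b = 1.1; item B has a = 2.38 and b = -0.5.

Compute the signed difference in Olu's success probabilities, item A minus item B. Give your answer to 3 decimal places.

-0.482

P(θ) = 1 / (1 + exp(−a(θ − b)))
P_A = 0.0180
P_B = 0.5000
P_A − P_B = -0.4820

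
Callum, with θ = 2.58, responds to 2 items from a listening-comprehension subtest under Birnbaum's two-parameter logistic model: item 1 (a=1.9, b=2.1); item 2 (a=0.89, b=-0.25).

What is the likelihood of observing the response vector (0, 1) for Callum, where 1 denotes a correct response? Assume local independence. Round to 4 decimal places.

P(θ) = 1 / (1 + exp(−a(θ − b)))
P_1 = 1/(1+e^{-0.9120}) = 0.7134
P_2 = 1/(1+e^{-2.5187}) = 0.9254
L = (1−P_1) × P_2 = 0.2866 × 0.9254 = 0.26522

0.2652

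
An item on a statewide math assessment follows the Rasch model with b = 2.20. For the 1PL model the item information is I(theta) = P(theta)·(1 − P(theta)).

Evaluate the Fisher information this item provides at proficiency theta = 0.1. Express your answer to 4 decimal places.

0.0972

P = 1/(1+e^{2.1000}) = 0.1091
P(1−P) = 0.1091 × 0.8909 = 0.0972
I = P(1−P) = 0.09719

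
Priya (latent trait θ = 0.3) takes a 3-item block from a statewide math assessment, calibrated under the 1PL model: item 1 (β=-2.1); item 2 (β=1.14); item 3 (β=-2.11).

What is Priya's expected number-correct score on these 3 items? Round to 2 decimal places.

P(θ) = 1 / (1 + exp(−(θ − β)))
P_1 = 1/(1+e^{-2.4000}) = 0.9168
P_2 = 1/(1+e^{0.8400}) = 0.3015
P_3 = 1/(1+e^{-2.4100}) = 0.9176
E[score] = 0.9168 + 0.3015 + 0.9176 = 2.1359

2.14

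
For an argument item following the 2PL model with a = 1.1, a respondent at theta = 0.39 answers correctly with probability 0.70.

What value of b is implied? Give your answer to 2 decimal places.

-0.38

P(theta) = 1 / (1 + exp(−a(theta − b)))
logit(0.70) = ln(0.70/0.30) = 0.8473
b = theta − logit/(a) = 0.39 − 0.8473/1.1000 = -0.3803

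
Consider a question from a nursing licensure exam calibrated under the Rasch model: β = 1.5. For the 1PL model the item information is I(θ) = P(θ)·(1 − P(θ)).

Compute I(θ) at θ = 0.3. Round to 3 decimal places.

0.178

P = 1/(1+e^{1.2000}) = 0.2315
P(1−P) = 0.2315 × 0.7685 = 0.1779
I = P(1−P) = 0.17789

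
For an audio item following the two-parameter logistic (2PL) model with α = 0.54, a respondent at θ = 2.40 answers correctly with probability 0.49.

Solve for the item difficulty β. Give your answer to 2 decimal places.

2.47

P(θ) = 1 / (1 + exp(−α(θ − β)))
logit(0.49) = ln(0.49/0.51) = -0.0400
β = θ − logit/(α) = 2.40 − (-0.0400)/0.5400 = 2.4741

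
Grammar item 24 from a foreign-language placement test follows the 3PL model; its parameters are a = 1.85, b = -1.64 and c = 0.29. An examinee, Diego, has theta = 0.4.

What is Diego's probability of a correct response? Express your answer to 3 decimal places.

P(theta) = c + (1 − c) · 1 / (1 + exp(−a(theta − b)))
Exponent: 1.85 × (0.4 − (-1.64)) = 3.7740
1/(1 + e^{-3.7740}) = 0.9776
P = 0.29 + 0.71 × 0.9776 = 0.9841

0.984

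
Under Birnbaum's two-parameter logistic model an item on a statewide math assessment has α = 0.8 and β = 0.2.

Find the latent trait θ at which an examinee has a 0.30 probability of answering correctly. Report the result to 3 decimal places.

-0.859

P(θ) = 1 / (1 + exp(−α(θ − β)))
logit = ln(0.3000/0.7000) = -0.8473
θ = β + logit/(α) = 0.2 + (-0.8473)/0.8000 = -0.8591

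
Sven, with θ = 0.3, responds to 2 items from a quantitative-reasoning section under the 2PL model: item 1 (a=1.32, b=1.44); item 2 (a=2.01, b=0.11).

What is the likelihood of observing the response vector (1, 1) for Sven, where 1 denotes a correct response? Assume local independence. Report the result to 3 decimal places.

P(θ) = 1 / (1 + exp(−a(θ − b)))
P_1 = 1/(1+e^{1.5048}) = 0.1817
P_2 = 1/(1+e^{-0.3819}) = 0.5943
L = P_1 × P_2 = 0.1817 × 0.5943 = 0.10800

0.108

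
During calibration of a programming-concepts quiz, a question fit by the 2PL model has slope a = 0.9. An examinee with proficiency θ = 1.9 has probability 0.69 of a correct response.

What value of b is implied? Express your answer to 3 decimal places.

P(θ) = 1 / (1 + exp(−a(θ − b)))
logit(0.69) = ln(0.69/0.31) = 0.8001
b = θ − logit/(a) = 1.9 − 0.8001/0.9000 = 1.0110

1.011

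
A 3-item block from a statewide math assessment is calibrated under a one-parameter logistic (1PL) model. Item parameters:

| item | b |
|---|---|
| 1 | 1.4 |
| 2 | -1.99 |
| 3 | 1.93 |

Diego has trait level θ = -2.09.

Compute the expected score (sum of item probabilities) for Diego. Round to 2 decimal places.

0.52

P(θ) = 1 / (1 + exp(−(θ − b)))
P_1 = 1/(1+e^{3.4900}) = 0.0296
P_2 = 1/(1+e^{0.1000}) = 0.4750
P_3 = 1/(1+e^{4.0200}) = 0.0176
E[score] = 0.0296 + 0.4750 + 0.0176 = 0.5223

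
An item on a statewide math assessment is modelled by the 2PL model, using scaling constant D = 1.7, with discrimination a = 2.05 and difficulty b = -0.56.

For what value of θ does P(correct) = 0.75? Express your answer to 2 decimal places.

P(θ) = 1 / (1 + exp(−D·a(θ − b)))
logit = ln(0.7500/0.2500) = 1.0986
θ = b + logit/(1.7·a) = -0.56 + 1.0986/3.4850 = -0.2448

-0.24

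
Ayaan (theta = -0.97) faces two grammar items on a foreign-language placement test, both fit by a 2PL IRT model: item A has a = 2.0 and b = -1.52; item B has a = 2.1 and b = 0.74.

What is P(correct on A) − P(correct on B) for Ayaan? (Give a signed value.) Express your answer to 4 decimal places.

P(theta) = 1 / (1 + exp(−a(theta − b)))
P_A = 0.7503
P_B = 0.0268
P_A − P_B = 0.7234

0.7234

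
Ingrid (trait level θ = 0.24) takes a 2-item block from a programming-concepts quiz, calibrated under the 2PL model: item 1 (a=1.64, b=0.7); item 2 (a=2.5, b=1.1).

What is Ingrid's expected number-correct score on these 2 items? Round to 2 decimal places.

P(θ) = 1 / (1 + exp(−a(θ − b)))
P_1 = 1/(1+e^{0.7544}) = 0.3199
P_2 = 1/(1+e^{2.1500}) = 0.1043
E[score] = 0.3199 + 0.1043 = 0.4242

0.42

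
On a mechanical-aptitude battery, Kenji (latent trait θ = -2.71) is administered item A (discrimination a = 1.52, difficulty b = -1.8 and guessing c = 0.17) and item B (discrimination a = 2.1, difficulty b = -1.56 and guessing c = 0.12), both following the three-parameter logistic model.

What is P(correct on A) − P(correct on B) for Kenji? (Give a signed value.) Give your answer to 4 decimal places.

P(θ) = c + (1 − c) · 1 / (1 + exp(−a(θ − b)))
P_A = 0.3364
P_B = 0.1922
P_A − P_B = 0.1442

0.1442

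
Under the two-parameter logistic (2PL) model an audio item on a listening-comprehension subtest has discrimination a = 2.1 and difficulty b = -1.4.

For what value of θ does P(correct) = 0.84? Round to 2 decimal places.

P(θ) = 1 / (1 + exp(−a(θ − b)))
logit = ln(0.8400/0.1600) = 1.6582
θ = b + logit/(a) = -1.4 + 1.6582/2.1000 = -0.6104

-0.61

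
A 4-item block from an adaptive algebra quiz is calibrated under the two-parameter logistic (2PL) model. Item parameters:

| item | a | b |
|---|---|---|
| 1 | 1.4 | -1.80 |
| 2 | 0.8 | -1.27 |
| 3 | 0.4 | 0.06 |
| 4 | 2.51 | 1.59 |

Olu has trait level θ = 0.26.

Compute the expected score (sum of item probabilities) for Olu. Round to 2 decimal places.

P(θ) = 1 / (1 + exp(−a(θ − b)))
P_1 = 1/(1+e^{-2.8840}) = 0.9470
P_2 = 1/(1+e^{-1.2240}) = 0.7728
P_3 = 1/(1+e^{-0.0800}) = 0.5200
P_4 = 1/(1+e^{3.3383}) = 0.0343
E[score] = 0.9470 + 0.7728 + 0.5200 + 0.0343 = 2.2741

2.27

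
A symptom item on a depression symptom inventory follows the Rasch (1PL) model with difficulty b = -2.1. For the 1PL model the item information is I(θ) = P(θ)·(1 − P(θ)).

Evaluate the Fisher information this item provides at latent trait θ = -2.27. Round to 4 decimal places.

0.2482

P = 1/(1+e^{0.1700}) = 0.4576
P(1−P) = 0.4576 × 0.5424 = 0.2482
I = P(1−P) = 0.24820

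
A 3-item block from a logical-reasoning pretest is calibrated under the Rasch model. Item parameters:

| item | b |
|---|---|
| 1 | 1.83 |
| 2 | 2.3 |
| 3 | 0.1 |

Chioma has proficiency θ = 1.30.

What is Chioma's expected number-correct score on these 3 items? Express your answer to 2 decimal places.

1.41

P(θ) = 1 / (1 + exp(−(θ − b)))
P_1 = 1/(1+e^{0.5300}) = 0.3705
P_2 = 1/(1+e^{1.0000}) = 0.2689
P_3 = 1/(1+e^{-1.2000}) = 0.7685
E[score] = 0.3705 + 0.2689 + 0.7685 = 1.4080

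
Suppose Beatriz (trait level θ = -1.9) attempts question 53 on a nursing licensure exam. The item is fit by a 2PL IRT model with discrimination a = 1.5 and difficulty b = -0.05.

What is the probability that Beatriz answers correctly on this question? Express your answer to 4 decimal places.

P(θ) = 1 / (1 + exp(−a(θ − b)))
Exponent: 1.5 × (-1.9 − (-0.05)) = -2.7750
1/(1 + e^{2.7750}) = 0.0587

0.0587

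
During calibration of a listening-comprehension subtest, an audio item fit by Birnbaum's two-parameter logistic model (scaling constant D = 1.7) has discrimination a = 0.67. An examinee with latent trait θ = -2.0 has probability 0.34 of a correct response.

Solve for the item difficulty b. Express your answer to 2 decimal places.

P(θ) = 1 / (1 + exp(−D·a(θ − b)))
logit(0.34) = ln(0.34/0.66) = -0.6633
b = θ − logit/(1.7·a) = -2.0 − (-0.6633)/1.1390 = -1.4177

-1.42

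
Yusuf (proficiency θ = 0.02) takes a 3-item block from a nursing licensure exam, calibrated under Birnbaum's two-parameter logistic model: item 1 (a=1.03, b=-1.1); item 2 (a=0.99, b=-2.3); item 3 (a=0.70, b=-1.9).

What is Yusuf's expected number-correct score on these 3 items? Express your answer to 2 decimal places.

2.46

P(θ) = 1 / (1 + exp(−a(θ − b)))
P_1 = 1/(1+e^{-1.1536}) = 0.7602
P_2 = 1/(1+e^{-2.2968}) = 0.9086
P_3 = 1/(1+e^{-1.3440}) = 0.7931
E[score] = 0.7602 + 0.9086 + 0.7931 = 2.4619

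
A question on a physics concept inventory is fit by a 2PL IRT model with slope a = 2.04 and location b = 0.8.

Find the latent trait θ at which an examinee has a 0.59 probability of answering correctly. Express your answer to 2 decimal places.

P(θ) = 1 / (1 + exp(−a(θ − b)))
logit = ln(0.5900/0.4100) = 0.3640
θ = b + logit/(a) = 0.8 + 0.3640/2.0400 = 0.9784

0.98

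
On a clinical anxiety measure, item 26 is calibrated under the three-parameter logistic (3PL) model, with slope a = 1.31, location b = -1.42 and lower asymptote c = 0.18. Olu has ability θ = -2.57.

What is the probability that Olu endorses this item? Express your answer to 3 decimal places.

0.329

P(θ) = c + (1 − c) · 1 / (1 + exp(−a(θ − b)))
Exponent: 1.31 × (-2.57 − (-1.42)) = -1.5065
1/(1 + e^{1.5065}) = 0.1815
P = 0.18 + 0.82 × 0.1815 = 0.3288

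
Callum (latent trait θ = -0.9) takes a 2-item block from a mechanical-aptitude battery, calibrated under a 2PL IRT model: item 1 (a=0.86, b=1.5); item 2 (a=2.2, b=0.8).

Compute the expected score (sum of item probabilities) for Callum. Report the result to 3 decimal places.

0.136

P(θ) = 1 / (1 + exp(−a(θ − b)))
P_1 = 1/(1+e^{2.0640}) = 0.1126
P_2 = 1/(1+e^{3.7400}) = 0.0232
E[score] = 0.1126 + 0.0232 = 0.1358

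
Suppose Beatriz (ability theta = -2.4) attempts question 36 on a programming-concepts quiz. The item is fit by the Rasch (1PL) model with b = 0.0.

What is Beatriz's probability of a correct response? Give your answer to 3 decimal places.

0.083

P(theta) = 1 / (1 + exp(−(theta − b)))
Exponent: (-2.4 − 0.0) = -2.4000
1/(1 + e^{2.4000}) = 0.0832
P = 0.0832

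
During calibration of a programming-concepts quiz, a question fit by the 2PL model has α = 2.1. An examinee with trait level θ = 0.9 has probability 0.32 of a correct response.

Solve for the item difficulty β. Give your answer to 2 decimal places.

1.26

P(θ) = 1 / (1 + exp(−α(θ − β)))
logit(0.32) = ln(0.32/0.68) = -0.7538
β = θ − logit/(α) = 0.9 − (-0.7538)/2.1000 = 1.2589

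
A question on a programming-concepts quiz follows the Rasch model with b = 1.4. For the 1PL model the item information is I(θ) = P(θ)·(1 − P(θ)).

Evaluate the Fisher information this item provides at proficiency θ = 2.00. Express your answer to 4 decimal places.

0.2288

P = 1/(1+e^{-0.6000}) = 0.6457
P(1−P) = 0.6457 × 0.3543 = 0.2288
I = P(1−P) = 0.22878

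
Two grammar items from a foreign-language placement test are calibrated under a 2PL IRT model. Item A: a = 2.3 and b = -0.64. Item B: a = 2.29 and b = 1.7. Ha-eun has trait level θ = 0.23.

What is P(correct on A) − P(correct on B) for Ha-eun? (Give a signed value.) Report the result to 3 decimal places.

0.848

P(θ) = 1 / (1 + exp(−a(θ − b)))
P_A = 0.8809
P_B = 0.0334
P_A − P_B = 0.8475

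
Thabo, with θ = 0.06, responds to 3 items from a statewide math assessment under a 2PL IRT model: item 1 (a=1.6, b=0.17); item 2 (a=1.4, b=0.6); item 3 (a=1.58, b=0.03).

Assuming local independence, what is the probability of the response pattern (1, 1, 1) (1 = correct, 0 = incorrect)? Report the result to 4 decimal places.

0.0746

P(θ) = 1 / (1 + exp(−a(θ − b)))
P_1 = 1/(1+e^{0.1760}) = 0.4561
P_2 = 1/(1+e^{0.7560}) = 0.3195
P_3 = 1/(1+e^{-0.0474}) = 0.5118
L = P_1 × P_2 × P_3 = 0.4561 × 0.3195 × 0.5118 = 0.07459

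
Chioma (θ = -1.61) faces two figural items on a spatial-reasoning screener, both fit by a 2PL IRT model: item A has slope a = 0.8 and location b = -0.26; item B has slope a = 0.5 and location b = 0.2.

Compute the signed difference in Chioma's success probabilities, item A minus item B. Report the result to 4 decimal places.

-0.0345

P(θ) = 1 / (1 + exp(−a(θ − b)))
P_A = 0.2535
P_B = 0.2880
P_A − P_B = -0.0345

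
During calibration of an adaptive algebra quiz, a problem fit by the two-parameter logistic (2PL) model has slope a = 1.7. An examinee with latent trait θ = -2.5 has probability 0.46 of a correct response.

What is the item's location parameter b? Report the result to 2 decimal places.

-2.41

P(θ) = 1 / (1 + exp(−a(θ − b)))
logit(0.46) = ln(0.46/0.54) = -0.1603
b = θ − logit/(a) = -2.5 − (-0.1603)/1.7000 = -2.4057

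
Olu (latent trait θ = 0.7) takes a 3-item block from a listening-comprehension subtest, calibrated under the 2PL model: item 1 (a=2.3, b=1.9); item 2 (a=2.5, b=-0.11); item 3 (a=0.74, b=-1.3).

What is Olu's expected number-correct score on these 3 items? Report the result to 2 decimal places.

P(θ) = 1 / (1 + exp(−a(θ − b)))
P_1 = 1/(1+e^{2.7600}) = 0.0595
P_2 = 1/(1+e^{-2.0250}) = 0.8834
P_3 = 1/(1+e^{-1.4800}) = 0.8146
E[score] = 0.0595 + 0.8834 + 0.8146 = 1.7575

1.76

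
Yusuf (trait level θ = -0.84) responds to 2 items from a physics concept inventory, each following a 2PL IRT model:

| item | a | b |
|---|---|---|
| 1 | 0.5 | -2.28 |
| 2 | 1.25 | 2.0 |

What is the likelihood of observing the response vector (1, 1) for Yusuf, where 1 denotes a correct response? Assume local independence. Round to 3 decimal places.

P(θ) = 1 / (1 + exp(−a(θ − b)))
P_1 = 1/(1+e^{-0.7200}) = 0.6726
P_2 = 1/(1+e^{3.5500}) = 0.0279
L = P_1 × P_2 = 0.6726 × 0.0279 = 0.01878

0.019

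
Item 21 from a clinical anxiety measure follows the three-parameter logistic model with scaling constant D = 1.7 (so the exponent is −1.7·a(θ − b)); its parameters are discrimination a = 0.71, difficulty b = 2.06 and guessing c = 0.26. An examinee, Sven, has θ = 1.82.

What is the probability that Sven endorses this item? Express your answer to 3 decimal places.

0.577

P(θ) = c + (1 − c) · 1 / (1 + exp(−D·a(θ − b)))
Exponent: 1.7 × 0.71 × (1.82 − 2.06) = -0.2897
1/(1 + e^{0.2897}) = 0.4281
P = 0.26 + 0.74 × 0.4281 = 0.5768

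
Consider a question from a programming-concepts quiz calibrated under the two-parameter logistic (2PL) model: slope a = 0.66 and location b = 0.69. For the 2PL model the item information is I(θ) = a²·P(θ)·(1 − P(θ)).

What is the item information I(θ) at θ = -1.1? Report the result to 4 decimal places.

0.0783

P = 1/(1+e^{1.1814}) = 0.2348
P(1−P) = 0.2348 × 0.7652 = 0.1797
I = a² × P(1−P) = 0.66² × 0.1797 = 0.07826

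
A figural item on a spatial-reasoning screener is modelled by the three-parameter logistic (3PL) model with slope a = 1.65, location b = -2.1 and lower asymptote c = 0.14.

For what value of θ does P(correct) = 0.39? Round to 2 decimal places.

P(θ) = c + (1 − c) · 1 / (1 + exp(−a(θ − b)))
Remove guessing floor: (0.39 − 0.14)/(1 − 0.14) = 0.2907
logit = ln(0.2907/0.7093) = -0.8920
θ = b + logit/(a) = -2.1 + (-0.8920)/1.6500 = -2.6406

-2.64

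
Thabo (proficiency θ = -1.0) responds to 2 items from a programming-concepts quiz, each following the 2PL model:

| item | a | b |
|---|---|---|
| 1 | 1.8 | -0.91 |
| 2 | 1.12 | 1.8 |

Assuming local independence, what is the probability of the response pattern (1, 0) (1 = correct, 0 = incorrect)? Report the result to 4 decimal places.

P(θ) = 1 / (1 + exp(−a(θ − b)))
P_1 = 1/(1+e^{0.1620}) = 0.4596
P_2 = 1/(1+e^{3.1360}) = 0.0416
L = P_1 × (1−P_2) = 0.4596 × 0.9584 = 0.44045

0.4404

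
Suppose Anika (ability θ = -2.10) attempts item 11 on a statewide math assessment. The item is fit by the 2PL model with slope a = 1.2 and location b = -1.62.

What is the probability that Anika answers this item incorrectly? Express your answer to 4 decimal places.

P(θ) = 1 / (1 + exp(−a(θ − b)))
Exponent: 1.2 × (-2.10 − (-1.62)) = -0.5760
1/(1 + e^{0.5760}) = 0.3599
P(incorrect) = 1 − 0.3599 = 0.6401

0.6401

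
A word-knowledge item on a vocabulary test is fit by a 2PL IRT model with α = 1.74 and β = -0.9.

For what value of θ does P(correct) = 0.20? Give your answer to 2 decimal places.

P(θ) = 1 / (1 + exp(−α(θ − β)))
logit = ln(0.2000/0.8000) = -1.3863
θ = β + logit/(α) = -0.9 + (-1.3863)/1.7400 = -1.6967

-1.70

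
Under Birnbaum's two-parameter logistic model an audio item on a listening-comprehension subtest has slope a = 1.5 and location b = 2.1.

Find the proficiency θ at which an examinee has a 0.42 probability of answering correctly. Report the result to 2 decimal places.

P(θ) = 1 / (1 + exp(−a(θ − b)))
logit = ln(0.4200/0.5800) = -0.3228
θ = b + logit/(a) = 2.1 + (-0.3228)/1.5000 = 1.8848

1.88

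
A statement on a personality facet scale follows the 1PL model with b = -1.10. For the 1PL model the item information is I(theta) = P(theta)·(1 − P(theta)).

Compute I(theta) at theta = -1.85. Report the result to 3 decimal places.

0.218

P = 1/(1+e^{0.7500}) = 0.3208
P(1−P) = 0.3208 × 0.6792 = 0.2179
I = P(1−P) = 0.21789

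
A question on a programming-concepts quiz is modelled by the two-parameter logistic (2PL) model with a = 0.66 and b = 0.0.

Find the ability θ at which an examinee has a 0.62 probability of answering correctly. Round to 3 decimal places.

P(θ) = 1 / (1 + exp(−a(θ − b)))
logit = ln(0.6200/0.3800) = 0.4895
θ = b + logit/(a) = 0.0 + 0.4895/0.6600 = 0.7417

0.742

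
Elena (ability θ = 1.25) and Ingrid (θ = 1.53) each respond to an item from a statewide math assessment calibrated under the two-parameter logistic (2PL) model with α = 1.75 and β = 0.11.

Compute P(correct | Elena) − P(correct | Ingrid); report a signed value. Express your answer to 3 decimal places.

-0.043

P(θ) = 1 / (1 + exp(−α(θ − β)))
P(Elena) = 0.8803  [exponent 1.9950]
P(Ingrid) = 0.9231  [exponent 2.4850]
Difference = 0.8803 − 0.9231 = -0.0428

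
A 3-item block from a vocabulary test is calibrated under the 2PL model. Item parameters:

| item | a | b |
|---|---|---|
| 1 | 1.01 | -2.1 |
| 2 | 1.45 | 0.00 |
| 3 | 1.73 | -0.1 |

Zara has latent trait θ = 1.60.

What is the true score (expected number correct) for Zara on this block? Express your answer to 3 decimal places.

2.837

P(θ) = 1 / (1 + exp(−a(θ − b)))
P_1 = 1/(1+e^{-3.7370}) = 0.9767
P_2 = 1/(1+e^{-2.3200}) = 0.9105
P_3 = 1/(1+e^{-2.9410}) = 0.9498
E[score] = 0.9767 + 0.9105 + 0.9498 = 2.8371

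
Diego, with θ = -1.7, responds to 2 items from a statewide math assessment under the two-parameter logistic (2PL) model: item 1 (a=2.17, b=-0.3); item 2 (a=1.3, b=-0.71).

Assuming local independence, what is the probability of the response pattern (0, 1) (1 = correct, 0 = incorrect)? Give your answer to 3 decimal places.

0.206

P(θ) = 1 / (1 + exp(−a(θ − b)))
P_1 = 1/(1+e^{3.0380}) = 0.0457
P_2 = 1/(1+e^{1.2870}) = 0.2164
L = (1−P_1) × P_2 = 0.9543 × 0.2164 = 0.20647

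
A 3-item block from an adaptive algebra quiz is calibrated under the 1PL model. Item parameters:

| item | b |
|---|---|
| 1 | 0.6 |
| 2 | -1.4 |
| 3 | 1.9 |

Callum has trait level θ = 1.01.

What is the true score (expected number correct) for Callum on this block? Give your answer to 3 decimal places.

P(θ) = 1 / (1 + exp(−(θ − b)))
P_1 = 1/(1+e^{-0.4100}) = 0.6011
P_2 = 1/(1+e^{-2.4100}) = 0.9176
P_3 = 1/(1+e^{0.8900}) = 0.2911
E[score] = 0.6011 + 0.9176 + 0.2911 = 1.8098

1.810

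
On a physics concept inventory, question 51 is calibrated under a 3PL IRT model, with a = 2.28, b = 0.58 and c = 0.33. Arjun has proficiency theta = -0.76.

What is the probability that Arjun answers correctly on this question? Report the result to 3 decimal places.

P(theta) = c + (1 − c) · 1 / (1 + exp(−a(theta − b)))
Exponent: 2.28 × (-0.76 − 0.58) = -3.0552
1/(1 + e^{3.0552}) = 0.0450
P = 0.33 + 0.67 × 0.0450 = 0.3601

0.360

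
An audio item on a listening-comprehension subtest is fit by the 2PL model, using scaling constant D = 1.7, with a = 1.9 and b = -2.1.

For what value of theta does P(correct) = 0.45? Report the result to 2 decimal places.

-2.16

P(theta) = 1 / (1 + exp(−D·a(theta − b)))
logit = ln(0.4500/0.5500) = -0.2007
theta = b + logit/(1.7·a) = -2.1 + (-0.2007)/3.2300 = -2.1621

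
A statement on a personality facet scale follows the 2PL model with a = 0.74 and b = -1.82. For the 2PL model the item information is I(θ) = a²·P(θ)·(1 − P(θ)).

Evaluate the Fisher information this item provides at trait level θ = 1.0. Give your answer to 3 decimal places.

0.054

P = 1/(1+e^{-2.0868}) = 0.8896
P(1−P) = 0.8896 × 0.1104 = 0.0982
I = a² × P(1−P) = 0.74² × 0.0982 = 0.05378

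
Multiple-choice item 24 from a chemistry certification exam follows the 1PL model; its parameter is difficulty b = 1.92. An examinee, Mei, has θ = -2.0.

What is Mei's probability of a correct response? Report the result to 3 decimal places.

0.019

P(θ) = 1 / (1 + exp(−(θ − b)))
Exponent: (-2.0 − 1.92) = -3.9200
1/(1 + e^{3.9200}) = 0.0195
P = 0.0195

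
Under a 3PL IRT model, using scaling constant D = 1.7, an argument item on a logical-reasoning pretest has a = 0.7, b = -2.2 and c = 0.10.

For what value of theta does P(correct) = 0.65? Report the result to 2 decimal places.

-1.82

P(theta) = c + (1 − c) · 1 / (1 + exp(−D·a(theta − b)))
Remove guessing floor: (0.65 − 0.10)/(1 − 0.10) = 0.6111
logit = ln(0.6111/0.3889) = 0.4520
theta = b + logit/(1.7·a) = -2.2 + 0.4520/1.1900 = -1.8202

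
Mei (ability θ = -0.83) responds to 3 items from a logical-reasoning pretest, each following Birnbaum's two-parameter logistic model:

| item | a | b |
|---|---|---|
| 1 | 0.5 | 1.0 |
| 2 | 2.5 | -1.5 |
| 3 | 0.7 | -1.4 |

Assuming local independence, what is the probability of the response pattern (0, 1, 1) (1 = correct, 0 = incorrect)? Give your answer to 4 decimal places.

P(θ) = 1 / (1 + exp(−a(θ − b)))
P_1 = 1/(1+e^{0.9150}) = 0.2860
P_2 = 1/(1+e^{-1.6750}) = 0.8422
P_3 = 1/(1+e^{-0.3990}) = 0.5984
L = (1−P_1) × P_2 × P_3 = 0.7140 × 0.8422 × 0.5984 = 0.35989

0.3599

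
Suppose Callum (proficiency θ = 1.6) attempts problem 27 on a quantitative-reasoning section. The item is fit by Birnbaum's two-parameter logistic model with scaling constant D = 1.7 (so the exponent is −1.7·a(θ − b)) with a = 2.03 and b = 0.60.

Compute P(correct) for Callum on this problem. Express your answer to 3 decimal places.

0.969

P(θ) = 1 / (1 + exp(−D·a(θ − b)))
Exponent: 1.7 × 2.03 × (1.6 − 0.60) = 3.4510
1/(1 + e^{-3.4510}) = 0.9693
P = 0.9693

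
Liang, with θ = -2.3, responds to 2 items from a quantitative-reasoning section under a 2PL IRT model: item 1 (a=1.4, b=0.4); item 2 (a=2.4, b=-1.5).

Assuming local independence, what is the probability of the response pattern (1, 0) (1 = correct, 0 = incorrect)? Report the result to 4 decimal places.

0.0195

P(θ) = 1 / (1 + exp(−a(θ − b)))
P_1 = 1/(1+e^{3.7800}) = 0.0223
P_2 = 1/(1+e^{1.9200}) = 0.1279
L = P_1 × (1−P_2) = 0.0223 × 0.8721 = 0.01946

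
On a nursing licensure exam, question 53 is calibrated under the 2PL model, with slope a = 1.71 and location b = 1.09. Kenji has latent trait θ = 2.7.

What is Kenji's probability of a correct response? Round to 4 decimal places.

0.9401

P(θ) = 1 / (1 + exp(−a(θ − b)))
Exponent: 1.71 × (2.7 − 1.09) = 2.7531
1/(1 + e^{-2.7531}) = 0.9401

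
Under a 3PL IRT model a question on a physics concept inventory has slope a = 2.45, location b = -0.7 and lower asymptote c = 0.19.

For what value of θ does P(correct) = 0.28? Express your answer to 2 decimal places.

-1.55

P(θ) = c + (1 − c) · 1 / (1 + exp(−a(θ − b)))
Remove guessing floor: (0.28 − 0.19)/(1 − 0.19) = 0.1111
logit = ln(0.1111/0.8889) = -2.0794
θ = b + logit/(a) = -0.7 + (-2.0794)/2.4500 = -1.5488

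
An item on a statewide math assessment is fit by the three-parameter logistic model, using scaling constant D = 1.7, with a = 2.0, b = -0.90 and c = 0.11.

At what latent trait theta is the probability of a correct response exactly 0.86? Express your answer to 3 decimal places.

-0.406

P(theta) = c + (1 − c) · 1 / (1 + exp(−D·a(theta − b)))
Remove guessing floor: (0.86 − 0.11)/(1 − 0.11) = 0.8427
logit = ln(0.8427/0.1573) = 1.6784
theta = b + logit/(1.7·a) = -0.90 + 1.6784/3.4000 = -0.4063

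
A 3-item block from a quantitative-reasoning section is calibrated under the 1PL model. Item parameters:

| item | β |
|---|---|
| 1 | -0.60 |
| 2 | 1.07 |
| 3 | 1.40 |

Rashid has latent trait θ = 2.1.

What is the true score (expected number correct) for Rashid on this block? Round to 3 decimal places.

P(θ) = 1 / (1 + exp(−(θ − β)))
P_1 = 1/(1+e^{-2.7000}) = 0.9370
P_2 = 1/(1+e^{-1.0300}) = 0.7369
P_3 = 1/(1+e^{-0.7000}) = 0.6682
E[score] = 0.9370 + 0.7369 + 0.6682 = 2.3421

2.342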